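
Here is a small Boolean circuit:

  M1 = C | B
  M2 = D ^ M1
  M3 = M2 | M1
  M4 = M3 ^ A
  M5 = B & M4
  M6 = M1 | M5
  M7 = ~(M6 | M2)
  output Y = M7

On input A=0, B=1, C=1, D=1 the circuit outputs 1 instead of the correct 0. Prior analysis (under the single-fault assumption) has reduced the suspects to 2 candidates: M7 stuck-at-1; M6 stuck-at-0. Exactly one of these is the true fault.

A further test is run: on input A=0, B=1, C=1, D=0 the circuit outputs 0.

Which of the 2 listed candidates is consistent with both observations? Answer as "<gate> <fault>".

Evaluate each candidate on input A=0, B=1, C=1, D=0:
  M7 stuck-at-1: M1=1, M2=1, M3=1, M4=1, M5=1, M6=1, M7=1 [stuck-at-1] → 1 — eliminated
  M6 stuck-at-0: M1=1, M2=1, M3=1, M4=1, M5=1, M6=0 [stuck-at-0], M7=0 → 0 — matches
Only M6 stuck-at-0 reproduces the observed 0.

M6 stuck-at-0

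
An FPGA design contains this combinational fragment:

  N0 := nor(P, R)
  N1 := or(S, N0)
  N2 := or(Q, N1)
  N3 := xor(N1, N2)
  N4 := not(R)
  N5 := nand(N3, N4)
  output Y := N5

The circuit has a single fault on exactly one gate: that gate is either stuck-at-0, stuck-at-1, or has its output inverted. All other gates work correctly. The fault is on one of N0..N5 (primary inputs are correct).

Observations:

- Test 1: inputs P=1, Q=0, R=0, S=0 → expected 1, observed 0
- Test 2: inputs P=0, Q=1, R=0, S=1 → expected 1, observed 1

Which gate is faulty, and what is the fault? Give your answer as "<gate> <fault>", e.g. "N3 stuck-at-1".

Fault-free values for test 1 (P=1, Q=0, R=0, S=0): N0=0, N1=0, N2=0, N3=0, N4=1, N5=1, giving Y=1. Observed 0.
Test 1: faults giving observed 0 are {N2 stuck-at-1, N2 inverted output, N3 stuck-at-1, N3 inverted output, N5 stuck-at-0, N5 inverted output}.
Test 2 (P=0, Q=1, R=0, S=1): fault-free N0=1, N1=1, N2=1, N3=0, N4=1, N5=1 → 1; observed 1. Eliminates N2 inverted output, N3 stuck-at-1, N3 inverted output, N5 stuck-at-0, N5 inverted output.
Only N2 stuck-at-1 is consistent with every test.

N2 stuck-at-1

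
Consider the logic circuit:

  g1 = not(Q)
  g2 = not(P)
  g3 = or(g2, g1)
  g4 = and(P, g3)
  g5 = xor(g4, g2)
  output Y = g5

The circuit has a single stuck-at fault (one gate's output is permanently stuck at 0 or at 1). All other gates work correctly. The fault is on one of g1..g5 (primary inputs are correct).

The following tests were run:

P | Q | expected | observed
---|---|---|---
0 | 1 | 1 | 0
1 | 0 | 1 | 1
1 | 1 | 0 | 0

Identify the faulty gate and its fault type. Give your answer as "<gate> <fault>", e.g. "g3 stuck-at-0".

Fault-free values for test 1 (P=0, Q=1): g1=0, g2=1, g3=1, g4=0, g5=1, giving Y=1. Observed 0.
Test 1: faults giving observed 0 are {g2 stuck-at-0, g4 stuck-at-1, g5 stuck-at-0}.
Test 2 (P=1, Q=0): fault-free g1=1, g2=0, g3=1, g4=1, g5=1 → 1; observed 1. Eliminates g5 stuck-at-0.
Test 3 (P=1, Q=1): fault-free g1=0, g2=0, g3=0, g4=0, g5=0 → 0; observed 0. Eliminates g4 stuck-at-1.
Only g2 stuck-at-0 is consistent with every test.

g2 stuck-at-0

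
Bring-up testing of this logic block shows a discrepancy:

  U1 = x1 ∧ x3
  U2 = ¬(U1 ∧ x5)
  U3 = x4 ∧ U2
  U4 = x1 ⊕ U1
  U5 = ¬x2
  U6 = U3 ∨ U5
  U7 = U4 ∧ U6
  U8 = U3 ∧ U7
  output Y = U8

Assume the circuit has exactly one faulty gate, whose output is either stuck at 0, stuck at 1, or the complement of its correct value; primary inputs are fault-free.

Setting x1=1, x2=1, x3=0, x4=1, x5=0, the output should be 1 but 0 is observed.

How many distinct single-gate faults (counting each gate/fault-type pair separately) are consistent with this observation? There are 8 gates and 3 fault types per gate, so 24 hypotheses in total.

Fault-free: U1=0, U2=1, U3=1, U4=1, U5=0, U6=1, U7=1, U8=1 → 1. Observed 0.
  U1: stuck-at-1, inverted output ✓; others ✗
  U2: stuck-at-0, inverted output ✓; others ✗
  U3: stuck-at-0, inverted output ✓; others ✗
  U4: stuck-at-0, inverted output ✓; others ✗
  U5: none of the 3 fault types match ✗
  U6: stuck-at-0, inverted output ✓; others ✗
  U7: stuck-at-0, inverted output ✓; others ✗
  U8: stuck-at-0, inverted output ✓; others ✗
Consistent faults: {U1 stuck-at-1, U1 inverted output, U2 stuck-at-0, U2 inverted output, U3 stuck-at-0, U3 inverted output, U4 stuck-at-0, U4 inverted output, U6 stuck-at-0, U6 inverted output, U7 stuck-at-0, U7 inverted output, U8 stuck-at-0, U8 inverted output} — 14 in all.

14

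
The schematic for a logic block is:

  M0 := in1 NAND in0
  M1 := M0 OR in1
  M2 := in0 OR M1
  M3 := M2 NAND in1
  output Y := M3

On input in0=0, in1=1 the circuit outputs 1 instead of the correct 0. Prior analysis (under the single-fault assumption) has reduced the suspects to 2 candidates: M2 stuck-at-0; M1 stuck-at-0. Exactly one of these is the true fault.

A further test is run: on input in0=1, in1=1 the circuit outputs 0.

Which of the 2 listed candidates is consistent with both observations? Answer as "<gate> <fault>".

M1 stuck-at-0

Evaluate each candidate on input in0=1, in1=1:
  M2 stuck-at-0: M0=0, M1=1, M2=0 [stuck-at-0], M3=1 → 1 — eliminated
  M1 stuck-at-0: M0=0, M1=0 [stuck-at-0], M2=1, M3=0 → 0 — matches
Only M1 stuck-at-0 reproduces the observed 0.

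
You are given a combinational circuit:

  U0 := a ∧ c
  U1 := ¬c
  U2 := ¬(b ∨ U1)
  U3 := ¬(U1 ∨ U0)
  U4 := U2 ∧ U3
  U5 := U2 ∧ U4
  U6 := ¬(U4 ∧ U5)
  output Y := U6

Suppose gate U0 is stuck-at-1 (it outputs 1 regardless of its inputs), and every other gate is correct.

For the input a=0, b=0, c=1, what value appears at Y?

1

Propagate with U0 forced: U0=1 [stuck-at-1], U1=0, U2=1, U3=0, U4=0, U5=0, U6=1.
So Y = 1. (Without the fault it would be 0.)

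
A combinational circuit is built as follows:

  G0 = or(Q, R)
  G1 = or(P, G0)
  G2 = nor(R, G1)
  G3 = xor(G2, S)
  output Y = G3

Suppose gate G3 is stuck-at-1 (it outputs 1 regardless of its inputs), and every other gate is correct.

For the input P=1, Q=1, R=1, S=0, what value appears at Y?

Propagate with G3 forced: G0=1, G1=1, G2=0, G3=1 [stuck-at-1].
So Y = 1. (Without the fault it would be 0.)

1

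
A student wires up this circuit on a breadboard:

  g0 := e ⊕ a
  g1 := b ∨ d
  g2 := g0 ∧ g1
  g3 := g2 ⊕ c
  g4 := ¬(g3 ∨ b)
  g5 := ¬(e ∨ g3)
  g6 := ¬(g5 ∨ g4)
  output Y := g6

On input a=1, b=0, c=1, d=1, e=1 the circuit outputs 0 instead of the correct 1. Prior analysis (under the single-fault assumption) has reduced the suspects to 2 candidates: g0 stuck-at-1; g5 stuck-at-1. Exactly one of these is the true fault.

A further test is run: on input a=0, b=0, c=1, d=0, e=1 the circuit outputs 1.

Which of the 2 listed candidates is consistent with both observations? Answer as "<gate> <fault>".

g0 stuck-at-1

Evaluate each candidate on input a=0, b=0, c=1, d=0, e=1:
  g0 stuck-at-1: g0=1 [stuck-at-1], g1=0, g2=0, g3=1, g4=0, g5=0, g6=1 → 1 — matches
  g5 stuck-at-1: g0=1, g1=0, g2=0, g3=1, g4=0, g5=1 [stuck-at-1], g6=0 → 0 — eliminated
Only g0 stuck-at-1 reproduces the observed 1.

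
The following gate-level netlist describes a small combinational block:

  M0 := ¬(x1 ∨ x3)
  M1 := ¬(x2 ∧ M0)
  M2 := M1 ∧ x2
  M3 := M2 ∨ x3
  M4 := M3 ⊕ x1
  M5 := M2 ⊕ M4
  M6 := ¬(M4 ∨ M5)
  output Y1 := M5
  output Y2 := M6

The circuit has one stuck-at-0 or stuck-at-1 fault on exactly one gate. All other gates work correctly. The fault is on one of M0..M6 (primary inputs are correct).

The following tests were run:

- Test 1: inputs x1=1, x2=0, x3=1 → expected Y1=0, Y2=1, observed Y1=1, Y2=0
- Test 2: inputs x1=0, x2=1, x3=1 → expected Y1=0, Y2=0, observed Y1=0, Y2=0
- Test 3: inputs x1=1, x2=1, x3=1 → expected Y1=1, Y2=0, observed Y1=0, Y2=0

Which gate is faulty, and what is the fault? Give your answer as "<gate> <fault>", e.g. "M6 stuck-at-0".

Fault-free values for test 1 (x1=1, x2=0, x3=1): M0=0, M1=1, M2=0, M3=1, M4=0, M5=0, M6=1, giving Y1=0, Y2=1. Observed Y1=1, Y2=0.
Test 1: faults giving observed Y1=1, Y2=0 are {M2 stuck-at-1, M3 stuck-at-0, M4 stuck-at-1, M5 stuck-at-1}.
Test 2 (x1=0, x2=1, x3=1): fault-free M0=0, M1=1, M2=1, M3=1, M4=1, M5=0, M6=0 → Y1=0, Y2=0; observed Y1=0, Y2=0. Eliminates M3 stuck-at-0, M5 stuck-at-1.
Test 3 (x1=1, x2=1, x3=1): fault-free M0=0, M1=1, M2=1, M3=1, M4=0, M5=1, M6=0 → Y1=1, Y2=0; observed Y1=0, Y2=0. Eliminates M2 stuck-at-1.
Only M4 stuck-at-1 is consistent with every test.

M4 stuck-at-1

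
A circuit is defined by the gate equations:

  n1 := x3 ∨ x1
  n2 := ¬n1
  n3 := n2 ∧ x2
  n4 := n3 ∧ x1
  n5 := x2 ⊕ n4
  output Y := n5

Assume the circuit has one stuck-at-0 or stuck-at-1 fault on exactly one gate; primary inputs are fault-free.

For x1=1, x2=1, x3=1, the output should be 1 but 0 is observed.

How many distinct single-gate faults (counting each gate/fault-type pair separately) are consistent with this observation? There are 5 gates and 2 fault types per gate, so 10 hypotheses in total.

Fault-free: n1=1, n2=0, n3=0, n4=0, n5=1 → 1. Observed 0.
  n1 stuck-at-0: output 0 ✓
  n1 stuck-at-1: output 1 ✗
  n2 stuck-at-0: output 1 ✗
  n2 stuck-at-1: output 0 ✓
  n3 stuck-at-0: output 1 ✗
  n3 stuck-at-1: output 0 ✓
  n4 stuck-at-0: output 1 ✗
  n4 stuck-at-1: output 0 ✓
  n5 stuck-at-0: output 0 ✓
  n5 stuck-at-1: output 1 ✗
Consistent faults: {n1 stuck-at-0, n2 stuck-at-1, n3 stuck-at-1, n4 stuck-at-1, n5 stuck-at-0} — 5 in all.

5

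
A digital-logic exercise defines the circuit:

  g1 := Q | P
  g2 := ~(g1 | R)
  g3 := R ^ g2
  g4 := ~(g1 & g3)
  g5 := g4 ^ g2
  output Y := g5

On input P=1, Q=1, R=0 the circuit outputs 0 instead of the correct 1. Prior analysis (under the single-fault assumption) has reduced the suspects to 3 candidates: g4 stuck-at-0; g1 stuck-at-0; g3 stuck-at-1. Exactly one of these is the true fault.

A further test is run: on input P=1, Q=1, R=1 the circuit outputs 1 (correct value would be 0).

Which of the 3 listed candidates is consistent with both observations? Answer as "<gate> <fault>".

Evaluate each candidate on input P=1, Q=1, R=1:
  g4 stuck-at-0: g1=1, g2=0, g3=1, g4=0 [stuck-at-0], g5=0 → 0 — eliminated
  g1 stuck-at-0: g1=0 [stuck-at-0], g2=0, g3=1, g4=1, g5=1 → 1 — matches
  g3 stuck-at-1: g1=1, g2=0, g3=1 [stuck-at-1], g4=0, g5=0 → 0 — eliminated
Only g1 stuck-at-0 reproduces the observed 1.

g1 stuck-at-0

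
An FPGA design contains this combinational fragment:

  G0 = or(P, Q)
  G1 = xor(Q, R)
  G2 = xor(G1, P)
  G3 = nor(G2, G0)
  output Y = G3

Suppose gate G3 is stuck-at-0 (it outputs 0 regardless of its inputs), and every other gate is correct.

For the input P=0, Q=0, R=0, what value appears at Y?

0

Propagate with G3 forced: G0=0, G1=0, G2=0, G3=0 [stuck-at-0].
So Y = 0. (Without the fault it would be 1.)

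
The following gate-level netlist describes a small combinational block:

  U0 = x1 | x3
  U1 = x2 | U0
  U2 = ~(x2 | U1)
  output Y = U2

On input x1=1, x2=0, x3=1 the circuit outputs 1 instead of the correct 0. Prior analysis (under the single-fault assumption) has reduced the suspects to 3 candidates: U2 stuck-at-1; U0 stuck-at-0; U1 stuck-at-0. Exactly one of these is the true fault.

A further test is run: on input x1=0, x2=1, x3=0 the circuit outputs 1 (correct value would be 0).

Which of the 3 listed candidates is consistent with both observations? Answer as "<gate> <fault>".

Evaluate each candidate on input x1=0, x2=1, x3=0:
  U2 stuck-at-1: U0=0, U1=1, U2=1 [stuck-at-1] → 1 — matches
  U0 stuck-at-0: U0=0 [stuck-at-0], U1=1, U2=0 → 0 — eliminated
  U1 stuck-at-0: U0=0, U1=0 [stuck-at-0], U2=0 → 0 — eliminated
Only U2 stuck-at-1 reproduces the observed 1.

U2 stuck-at-1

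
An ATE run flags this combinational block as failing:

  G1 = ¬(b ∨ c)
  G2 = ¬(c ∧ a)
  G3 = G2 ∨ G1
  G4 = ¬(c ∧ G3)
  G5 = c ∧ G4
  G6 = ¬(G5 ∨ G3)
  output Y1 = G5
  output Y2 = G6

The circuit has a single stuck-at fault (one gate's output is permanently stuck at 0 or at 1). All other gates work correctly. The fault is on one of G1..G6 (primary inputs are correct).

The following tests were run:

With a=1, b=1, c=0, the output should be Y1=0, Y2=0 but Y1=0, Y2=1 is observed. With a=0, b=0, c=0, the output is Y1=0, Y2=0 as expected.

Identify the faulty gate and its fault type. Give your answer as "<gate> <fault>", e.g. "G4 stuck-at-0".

Fault-free values for test 1 (a=1, b=1, c=0): G1=0, G2=1, G3=1, G4=1, G5=0, G6=0, giving Y1=0, Y2=0. Observed Y1=0, Y2=1.
Test 1: faults giving observed Y1=0, Y2=1 are {G2 stuck-at-0, G3 stuck-at-0, G6 stuck-at-1}.
Test 2 (a=0, b=0, c=0): fault-free G1=1, G2=1, G3=1, G4=1, G5=0, G6=0 → Y1=0, Y2=0; observed Y1=0, Y2=0. Eliminates G3 stuck-at-0, G6 stuck-at-1.
Only G2 stuck-at-0 is consistent with every test.

G2 stuck-at-0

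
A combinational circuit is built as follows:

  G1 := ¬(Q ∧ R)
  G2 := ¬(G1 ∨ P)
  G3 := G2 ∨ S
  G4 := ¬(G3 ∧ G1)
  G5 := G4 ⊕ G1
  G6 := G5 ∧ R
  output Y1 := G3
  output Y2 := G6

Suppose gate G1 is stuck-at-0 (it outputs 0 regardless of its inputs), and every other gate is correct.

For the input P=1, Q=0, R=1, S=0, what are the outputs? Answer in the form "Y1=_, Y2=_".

Propagate with G1 forced: G1=0 [stuck-at-0], G2=0, G3=0, G4=1, G5=1, G6=1.
So the outputs are Y1=0, Y2=1. (Without the fault they would be Y1=0, Y2=0.)

Y1=0, Y2=1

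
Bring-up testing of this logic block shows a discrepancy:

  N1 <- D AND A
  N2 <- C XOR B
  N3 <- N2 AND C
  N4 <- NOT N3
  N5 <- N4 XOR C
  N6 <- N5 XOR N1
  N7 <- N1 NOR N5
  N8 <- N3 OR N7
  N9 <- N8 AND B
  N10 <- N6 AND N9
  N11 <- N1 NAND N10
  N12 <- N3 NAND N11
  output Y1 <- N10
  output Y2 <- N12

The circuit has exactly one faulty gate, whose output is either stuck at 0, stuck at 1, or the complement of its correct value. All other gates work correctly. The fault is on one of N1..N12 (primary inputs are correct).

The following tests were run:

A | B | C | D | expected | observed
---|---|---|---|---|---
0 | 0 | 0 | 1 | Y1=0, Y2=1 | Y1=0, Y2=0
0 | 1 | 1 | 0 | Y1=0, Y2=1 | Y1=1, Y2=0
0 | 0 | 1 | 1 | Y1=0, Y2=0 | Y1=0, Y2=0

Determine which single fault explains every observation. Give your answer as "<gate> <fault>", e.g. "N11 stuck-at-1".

Fault-free values for test 1 (A=0, B=0, C=0, D=1): N1=0, N2=0, N3=0, N4=1, N5=1, N6=1, N7=0, N8=0, N9=0, N10=0, N11=1, N12=1, giving Y1=0, Y2=1. Observed Y1=0, Y2=0.
Test 1: faults giving observed Y1=0, Y2=0 are {N3 stuck-at-1, N3 inverted output, N12 stuck-at-0, N12 inverted output}.
Test 2 (A=0, B=1, C=1, D=0): fault-free N1=0, N2=0, N3=0, N4=1, N5=0, N6=0, N7=1, N8=1, N9=1, N10=0, N11=1, N12=1 → Y1=0, Y2=1; observed Y1=1, Y2=0. Eliminates N12 stuck-at-0, N12 inverted output.
Test 3 (A=0, B=0, C=1, D=1): fault-free N1=0, N2=1, N3=1, N4=0, N5=1, N6=1, N7=0, N8=1, N9=0, N10=0, N11=1, N12=0 → Y1=0, Y2=0; observed Y1=0, Y2=0. Eliminates N3 inverted output.
Only N3 stuck-at-1 is consistent with every test.

N3 stuck-at-1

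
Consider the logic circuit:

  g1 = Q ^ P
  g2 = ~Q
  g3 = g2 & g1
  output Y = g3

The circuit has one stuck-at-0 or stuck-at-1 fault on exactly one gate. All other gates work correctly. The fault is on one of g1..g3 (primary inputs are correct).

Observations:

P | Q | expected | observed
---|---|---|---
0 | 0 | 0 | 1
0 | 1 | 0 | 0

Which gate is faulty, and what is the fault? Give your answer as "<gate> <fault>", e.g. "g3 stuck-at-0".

Fault-free values for test 1 (P=0, Q=0): g1=0, g2=1, g3=0, giving Y=0. Observed 1.
Test 1: faults giving observed 1 are {g1 stuck-at-1, g3 stuck-at-1}.
Test 2 (P=0, Q=1): fault-free g1=1, g2=0, g3=0 → 0; observed 0. Eliminates g3 stuck-at-1.
Only g1 stuck-at-1 is consistent with every test.

g1 stuck-at-1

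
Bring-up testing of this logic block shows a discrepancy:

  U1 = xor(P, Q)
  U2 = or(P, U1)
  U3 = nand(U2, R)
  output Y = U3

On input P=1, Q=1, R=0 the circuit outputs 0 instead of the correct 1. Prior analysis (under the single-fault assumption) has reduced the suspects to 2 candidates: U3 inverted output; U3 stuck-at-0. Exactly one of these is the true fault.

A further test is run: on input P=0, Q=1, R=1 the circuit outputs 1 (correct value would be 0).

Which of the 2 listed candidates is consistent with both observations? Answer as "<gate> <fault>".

U3 inverted output

Evaluate each candidate on input P=0, Q=1, R=1:
  U3 inverted output: U1=1, U2=1, U3=1 [inverted output] → 1 — matches
  U3 stuck-at-0: U1=1, U2=1, U3=0 [stuck-at-0] → 0 — eliminated
Only U3 inverted output reproduces the observed 1.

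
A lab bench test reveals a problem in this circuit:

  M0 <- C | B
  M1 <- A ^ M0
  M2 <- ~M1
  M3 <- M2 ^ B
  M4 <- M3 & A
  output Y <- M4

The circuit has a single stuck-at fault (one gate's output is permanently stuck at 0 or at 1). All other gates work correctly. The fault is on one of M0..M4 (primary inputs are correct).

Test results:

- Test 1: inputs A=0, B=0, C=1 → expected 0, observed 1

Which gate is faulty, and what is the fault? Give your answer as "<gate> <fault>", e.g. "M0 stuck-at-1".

M4 stuck-at-1

Fault-free values for test 1 (A=0, B=0, C=1): M0=1, M1=1, M2=0, M3=0, M4=0, giving Y=0. Observed 1.
Test 1: faults giving observed 1 are {M4 stuck-at-1}.
Only M4 stuck-at-1 is consistent with every test.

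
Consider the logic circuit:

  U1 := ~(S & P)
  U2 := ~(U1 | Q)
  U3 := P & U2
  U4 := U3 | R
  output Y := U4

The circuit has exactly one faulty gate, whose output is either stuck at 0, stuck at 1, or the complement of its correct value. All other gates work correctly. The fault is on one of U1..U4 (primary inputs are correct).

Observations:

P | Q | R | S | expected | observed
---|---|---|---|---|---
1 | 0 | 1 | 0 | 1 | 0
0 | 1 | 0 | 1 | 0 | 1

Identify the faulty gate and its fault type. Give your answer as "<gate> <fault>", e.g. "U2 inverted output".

U4 inverted output

Fault-free values for test 1 (P=1, Q=0, R=1, S=0): U1=1, U2=0, U3=0, U4=1, giving Y=1. Observed 0.
Test 1: faults giving observed 0 are {U4 stuck-at-0, U4 inverted output}.
Test 2 (P=0, Q=1, R=0, S=1): fault-free U1=1, U2=0, U3=0, U4=0 → 0; observed 1. Eliminates U4 stuck-at-0.
Only U4 inverted output is consistent with every test.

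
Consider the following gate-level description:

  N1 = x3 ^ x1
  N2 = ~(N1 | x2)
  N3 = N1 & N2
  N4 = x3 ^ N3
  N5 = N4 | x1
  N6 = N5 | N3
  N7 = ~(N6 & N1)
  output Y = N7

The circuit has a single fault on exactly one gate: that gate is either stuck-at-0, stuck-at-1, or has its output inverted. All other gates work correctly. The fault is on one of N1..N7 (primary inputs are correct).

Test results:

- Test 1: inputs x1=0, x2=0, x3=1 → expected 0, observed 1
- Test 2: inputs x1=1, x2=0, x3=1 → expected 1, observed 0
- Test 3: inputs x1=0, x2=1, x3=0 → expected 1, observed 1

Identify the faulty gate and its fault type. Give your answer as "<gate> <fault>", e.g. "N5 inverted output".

N1 inverted output

Fault-free values for test 1 (x1=0, x2=0, x3=1): N1=1, N2=0, N3=0, N4=1, N5=1, N6=1, N7=0, giving Y=0. Observed 1.
Test 1: faults giving observed 1 are {N1 stuck-at-0, N1 inverted output, N4 stuck-at-0, N4 inverted output, N5 stuck-at-0, N5 inverted output, N6 stuck-at-0, N6 inverted output, N7 stuck-at-1, N7 inverted output}.
Test 2 (x1=1, x2=0, x3=1): fault-free N1=0, N2=1, N3=0, N4=1, N5=1, N6=1, N7=1 → 1; observed 0. Eliminates N1 stuck-at-0, N4 stuck-at-0, N4 inverted output, N5 stuck-at-0, N5 inverted output, N6 stuck-at-0, N6 inverted output, N7 stuck-at-1.
Test 3 (x1=0, x2=1, x3=0): fault-free N1=0, N2=0, N3=0, N4=0, N5=0, N6=0, N7=1 → 1; observed 1. Eliminates N7 inverted output.
Only N1 inverted output is consistent with every test.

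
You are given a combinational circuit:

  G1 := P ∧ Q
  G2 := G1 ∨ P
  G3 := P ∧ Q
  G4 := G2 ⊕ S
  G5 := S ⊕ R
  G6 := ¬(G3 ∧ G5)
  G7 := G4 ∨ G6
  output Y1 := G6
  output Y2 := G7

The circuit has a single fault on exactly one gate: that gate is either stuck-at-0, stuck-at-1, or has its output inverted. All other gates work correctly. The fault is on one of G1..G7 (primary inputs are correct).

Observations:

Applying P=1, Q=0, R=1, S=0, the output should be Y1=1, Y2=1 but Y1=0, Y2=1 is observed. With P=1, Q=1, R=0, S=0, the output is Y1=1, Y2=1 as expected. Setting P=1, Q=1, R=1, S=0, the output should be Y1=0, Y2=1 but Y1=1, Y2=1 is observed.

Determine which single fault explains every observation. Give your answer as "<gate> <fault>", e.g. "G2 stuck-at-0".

Fault-free values for test 1 (P=1, Q=0, R=1, S=0): G1=0, G2=1, G3=0, G4=1, G5=1, G6=1, G7=1, giving Y1=1, Y2=1. Observed Y1=0, Y2=1.
Test 1: faults giving observed Y1=0, Y2=1 are {G3 stuck-at-1, G3 inverted output, G6 stuck-at-0, G6 inverted output}.
Test 2 (P=1, Q=1, R=0, S=0): fault-free G1=1, G2=1, G3=1, G4=1, G5=0, G6=1, G7=1 → Y1=1, Y2=1; observed Y1=1, Y2=1. Eliminates G6 stuck-at-0, G6 inverted output.
Test 3 (P=1, Q=1, R=1, S=0): fault-free G1=1, G2=1, G3=1, G4=1, G5=1, G6=0, G7=1 → Y1=0, Y2=1; observed Y1=1, Y2=1. Eliminates G3 stuck-at-1.
Only G3 inverted output is consistent with every test.

G3 inverted output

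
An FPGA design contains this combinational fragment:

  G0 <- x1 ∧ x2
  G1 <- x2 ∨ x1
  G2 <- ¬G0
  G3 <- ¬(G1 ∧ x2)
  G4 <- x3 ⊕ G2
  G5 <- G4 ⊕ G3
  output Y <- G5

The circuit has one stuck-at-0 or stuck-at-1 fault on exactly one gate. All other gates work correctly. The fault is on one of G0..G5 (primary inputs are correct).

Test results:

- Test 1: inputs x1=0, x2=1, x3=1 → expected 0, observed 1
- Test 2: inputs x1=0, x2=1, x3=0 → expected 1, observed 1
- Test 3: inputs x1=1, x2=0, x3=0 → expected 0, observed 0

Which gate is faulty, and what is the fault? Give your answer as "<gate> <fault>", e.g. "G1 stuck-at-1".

Fault-free values for test 1 (x1=0, x2=1, x3=1): G0=0, G1=1, G2=1, G3=0, G4=0, G5=0, giving Y=0. Observed 1.
Test 1: faults giving observed 1 are {G0 stuck-at-1, G1 stuck-at-0, G2 stuck-at-0, G3 stuck-at-1, G4 stuck-at-1, G5 stuck-at-1}.
Test 2 (x1=0, x2=1, x3=0): fault-free G0=0, G1=1, G2=1, G3=0, G4=1, G5=1 → 1; observed 1. Eliminates G0 stuck-at-1, G1 stuck-at-0, G2 stuck-at-0, G3 stuck-at-1.
Test 3 (x1=1, x2=0, x3=0): fault-free G0=0, G1=1, G2=1, G3=1, G4=1, G5=0 → 0; observed 0. Eliminates G5 stuck-at-1.
Only G4 stuck-at-1 is consistent with every test.

G4 stuck-at-1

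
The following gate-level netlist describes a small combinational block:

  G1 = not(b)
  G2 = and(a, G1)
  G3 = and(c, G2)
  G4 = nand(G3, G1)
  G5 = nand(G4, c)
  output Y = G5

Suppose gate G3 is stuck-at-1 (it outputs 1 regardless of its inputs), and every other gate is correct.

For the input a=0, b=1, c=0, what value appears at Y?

1

Propagate with G3 forced: G1=0, G2=0, G3=1 [stuck-at-1], G4=1, G5=1.
So Y = 1. (Same as the fault-free value — the fault is masked on this input.)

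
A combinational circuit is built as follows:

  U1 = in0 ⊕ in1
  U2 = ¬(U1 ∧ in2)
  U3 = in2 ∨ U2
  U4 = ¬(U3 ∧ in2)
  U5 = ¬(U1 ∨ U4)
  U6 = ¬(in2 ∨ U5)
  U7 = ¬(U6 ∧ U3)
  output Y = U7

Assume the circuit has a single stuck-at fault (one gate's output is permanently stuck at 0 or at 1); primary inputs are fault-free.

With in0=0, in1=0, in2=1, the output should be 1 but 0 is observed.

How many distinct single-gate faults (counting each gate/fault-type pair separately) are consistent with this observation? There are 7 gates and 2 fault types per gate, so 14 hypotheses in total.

2

Fault-free: U1=0, U2=1, U3=1, U4=0, U5=1, U6=0, U7=1 → 1. Observed 0.
  U1 stuck-at-0: output 1 ✗
  U1 stuck-at-1: output 1 ✗
  U2 stuck-at-0: output 1 ✗
  U2 stuck-at-1: output 1 ✗
  U3 stuck-at-0: output 1 ✗
  U3 stuck-at-1: output 1 ✗
  U4 stuck-at-0: output 1 ✗
  U4 stuck-at-1: output 1 ✗
  U5 stuck-at-0: output 1 ✗
  U5 stuck-at-1: output 1 ✗
  U6 stuck-at-0: output 1 ✗
  U6 stuck-at-1: output 0 ✓
  U7 stuck-at-0: output 0 ✓
  U7 stuck-at-1: output 1 ✗
Consistent faults: {U6 stuck-at-1, U7 stuck-at-0} — 2 in all.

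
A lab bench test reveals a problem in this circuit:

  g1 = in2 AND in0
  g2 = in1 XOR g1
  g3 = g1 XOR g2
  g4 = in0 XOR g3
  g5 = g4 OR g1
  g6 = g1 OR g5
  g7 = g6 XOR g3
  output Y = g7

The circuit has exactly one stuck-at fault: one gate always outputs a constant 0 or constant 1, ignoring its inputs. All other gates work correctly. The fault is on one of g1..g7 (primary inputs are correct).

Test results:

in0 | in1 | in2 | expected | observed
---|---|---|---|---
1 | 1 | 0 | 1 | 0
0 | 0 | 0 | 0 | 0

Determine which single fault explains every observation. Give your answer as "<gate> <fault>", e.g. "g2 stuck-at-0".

Fault-free values for test 1 (in0=1, in1=1, in2=0): g1=0, g2=1, g3=1, g4=0, g5=0, g6=0, g7=1, giving Y=1. Observed 0.
Test 1: faults giving observed 0 are {g1 stuck-at-1, g4 stuck-at-1, g5 stuck-at-1, g6 stuck-at-1, g7 stuck-at-0}.
Test 2 (in0=0, in1=0, in2=0): fault-free g1=0, g2=0, g3=0, g4=0, g5=0, g6=0, g7=0 → 0; observed 0. Eliminates g1 stuck-at-1, g4 stuck-at-1, g5 stuck-at-1, g6 stuck-at-1.
Only g7 stuck-at-0 is consistent with every test.

g7 stuck-at-0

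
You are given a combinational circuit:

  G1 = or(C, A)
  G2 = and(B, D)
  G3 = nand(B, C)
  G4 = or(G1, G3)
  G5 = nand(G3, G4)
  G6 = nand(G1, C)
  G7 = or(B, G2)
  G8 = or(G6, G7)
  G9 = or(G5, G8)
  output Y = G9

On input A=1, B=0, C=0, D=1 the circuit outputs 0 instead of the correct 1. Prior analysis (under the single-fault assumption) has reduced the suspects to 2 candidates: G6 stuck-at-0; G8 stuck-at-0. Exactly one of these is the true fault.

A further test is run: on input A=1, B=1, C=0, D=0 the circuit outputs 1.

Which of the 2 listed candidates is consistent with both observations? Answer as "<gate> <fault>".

G6 stuck-at-0

Evaluate each candidate on input A=1, B=1, C=0, D=0:
  G6 stuck-at-0: G1=1, G2=0, G3=1, G4=1, G5=0, G6=0 [stuck-at-0], G7=1, G8=1, G9=1 → 1 — matches
  G8 stuck-at-0: G1=1, G2=0, G3=1, G4=1, G5=0, G6=1, G7=1, G8=0 [stuck-at-0], G9=0 → 0 — eliminated
Only G6 stuck-at-0 reproduces the observed 1.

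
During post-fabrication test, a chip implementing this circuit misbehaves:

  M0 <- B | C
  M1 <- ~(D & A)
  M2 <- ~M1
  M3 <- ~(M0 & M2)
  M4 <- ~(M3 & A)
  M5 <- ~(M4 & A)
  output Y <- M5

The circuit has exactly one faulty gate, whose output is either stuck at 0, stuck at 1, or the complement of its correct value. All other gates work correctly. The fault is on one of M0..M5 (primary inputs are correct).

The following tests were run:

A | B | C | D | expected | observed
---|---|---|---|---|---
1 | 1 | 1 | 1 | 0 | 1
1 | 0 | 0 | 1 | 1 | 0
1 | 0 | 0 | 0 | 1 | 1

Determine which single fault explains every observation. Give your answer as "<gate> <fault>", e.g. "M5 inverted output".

M0 inverted output

Fault-free values for test 1 (A=1, B=1, C=1, D=1): M0=1, M1=0, M2=1, M3=0, M4=1, M5=0, giving Y=0. Observed 1.
Test 1: faults giving observed 1 are {M0 stuck-at-0, M0 inverted output, M1 stuck-at-1, M1 inverted output, M2 stuck-at-0, M2 inverted output, M3 stuck-at-1, M3 inverted output, M4 stuck-at-0, M4 inverted output, M5 stuck-at-1, M5 inverted output}.
Test 2 (A=1, B=0, C=0, D=1): fault-free M0=0, M1=0, M2=1, M3=1, M4=0, M5=1 → 1; observed 0. Eliminates M0 stuck-at-0, M1 stuck-at-1, M1 inverted output, M2 stuck-at-0, M2 inverted output, M3 stuck-at-1, M4 stuck-at-0, M5 stuck-at-1.
Test 3 (A=1, B=0, C=0, D=0): fault-free M0=0, M1=1, M2=0, M3=1, M4=0, M5=1 → 1; observed 1. Eliminates M3 inverted output, M4 inverted output, M5 inverted output.
Only M0 inverted output is consistent with every test.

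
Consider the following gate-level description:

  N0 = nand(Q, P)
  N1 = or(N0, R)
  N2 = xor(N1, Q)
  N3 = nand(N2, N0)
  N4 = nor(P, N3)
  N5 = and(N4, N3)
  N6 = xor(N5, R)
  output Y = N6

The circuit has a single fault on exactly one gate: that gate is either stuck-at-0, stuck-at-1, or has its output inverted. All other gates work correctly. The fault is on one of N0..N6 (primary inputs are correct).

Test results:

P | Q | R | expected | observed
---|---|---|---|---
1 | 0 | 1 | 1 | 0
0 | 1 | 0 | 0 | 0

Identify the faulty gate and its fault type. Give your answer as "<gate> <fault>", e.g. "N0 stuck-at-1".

N6 stuck-at-0

Fault-free values for test 1 (P=1, Q=0, R=1): N0=1, N1=1, N2=1, N3=0, N4=0, N5=0, N6=1, giving Y=1. Observed 0.
Test 1: faults giving observed 0 are {N5 stuck-at-1, N5 inverted output, N6 stuck-at-0, N6 inverted output}.
Test 2 (P=0, Q=1, R=0): fault-free N0=1, N1=1, N2=0, N3=1, N4=0, N5=0, N6=0 → 0; observed 0. Eliminates N5 stuck-at-1, N5 inverted output, N6 inverted output.
Only N6 stuck-at-0 is consistent with every test.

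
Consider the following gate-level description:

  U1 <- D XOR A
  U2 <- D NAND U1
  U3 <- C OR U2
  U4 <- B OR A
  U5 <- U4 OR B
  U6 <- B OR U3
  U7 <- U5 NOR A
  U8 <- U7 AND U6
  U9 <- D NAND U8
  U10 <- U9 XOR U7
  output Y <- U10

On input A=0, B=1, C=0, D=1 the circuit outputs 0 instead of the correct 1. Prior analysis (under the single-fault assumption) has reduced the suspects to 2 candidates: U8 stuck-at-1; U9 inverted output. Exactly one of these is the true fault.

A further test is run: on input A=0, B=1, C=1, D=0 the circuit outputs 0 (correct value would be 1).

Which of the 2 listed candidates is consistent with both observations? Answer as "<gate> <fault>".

Evaluate each candidate on input A=0, B=1, C=1, D=0:
  U8 stuck-at-1: U1=0, U2=1, U3=1, U4=1, U5=1, U6=1, U7=0, U8=1 [stuck-at-1], U9=1, U10=1 → 1 — eliminated
  U9 inverted output: U1=0, U2=1, U3=1, U4=1, U5=1, U6=1, U7=0, U8=0, U9=0 [inverted output], U10=0 → 0 — matches
Only U9 inverted output reproduces the observed 0.

U9 inverted output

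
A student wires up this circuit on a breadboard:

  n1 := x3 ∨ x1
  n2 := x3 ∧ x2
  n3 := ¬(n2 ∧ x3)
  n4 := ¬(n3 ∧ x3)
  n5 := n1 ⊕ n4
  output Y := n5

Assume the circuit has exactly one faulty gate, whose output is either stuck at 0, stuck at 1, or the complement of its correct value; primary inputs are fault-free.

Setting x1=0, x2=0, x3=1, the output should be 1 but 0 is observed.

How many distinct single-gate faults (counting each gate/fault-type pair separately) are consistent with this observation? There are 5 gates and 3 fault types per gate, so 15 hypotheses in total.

Fault-free: n1=1, n2=0, n3=1, n4=0, n5=1 → 1. Observed 0.
  n1: stuck-at-0, inverted output ✓; others ✗
  n2: stuck-at-1, inverted output ✓; others ✗
  n3: stuck-at-0, inverted output ✓; others ✗
  n4: stuck-at-1, inverted output ✓; others ✗
  n5: stuck-at-0, inverted output ✓; others ✗
Consistent faults: {n1 stuck-at-0, n1 inverted output, n2 stuck-at-1, n2 inverted output, n3 stuck-at-0, n3 inverted output, n4 stuck-at-1, n4 inverted output, n5 stuck-at-0, n5 inverted output} — 10 in all.

10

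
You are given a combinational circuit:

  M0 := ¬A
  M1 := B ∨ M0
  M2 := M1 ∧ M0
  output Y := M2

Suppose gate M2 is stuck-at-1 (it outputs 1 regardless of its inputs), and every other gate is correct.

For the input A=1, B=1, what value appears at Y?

1

Propagate with M2 forced: M0=0, M1=1, M2=1 [stuck-at-1].
So Y = 1. (Without the fault it would be 0.)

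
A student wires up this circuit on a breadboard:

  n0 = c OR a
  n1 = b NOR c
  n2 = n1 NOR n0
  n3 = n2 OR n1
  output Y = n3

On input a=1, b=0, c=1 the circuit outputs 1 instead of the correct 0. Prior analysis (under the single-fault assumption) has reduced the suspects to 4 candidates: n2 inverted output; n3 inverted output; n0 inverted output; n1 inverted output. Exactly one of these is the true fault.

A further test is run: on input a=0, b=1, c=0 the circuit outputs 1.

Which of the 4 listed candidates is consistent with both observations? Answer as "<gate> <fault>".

Evaluate each candidate on input a=0, b=1, c=0:
  n2 inverted output: n0=0, n1=0, n2=0 [inverted output], n3=0 → 0 — eliminated
  n3 inverted output: n0=0, n1=0, n2=1, n3=0 [inverted output] → 0 — eliminated
  n0 inverted output: n0=1 [inverted output], n1=0, n2=0, n3=0 → 0 — eliminated
  n1 inverted output: n0=0, n1=1 [inverted output], n2=0, n3=1 → 1 — matches
Only n1 inverted output reproduces the observed 1.

n1 inverted output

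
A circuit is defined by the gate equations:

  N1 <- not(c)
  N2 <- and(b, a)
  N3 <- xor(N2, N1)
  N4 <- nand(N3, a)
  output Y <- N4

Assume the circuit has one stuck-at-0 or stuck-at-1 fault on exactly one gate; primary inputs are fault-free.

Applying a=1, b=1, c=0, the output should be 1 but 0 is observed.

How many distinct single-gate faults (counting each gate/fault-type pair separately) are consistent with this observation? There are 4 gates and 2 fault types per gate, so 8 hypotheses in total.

4

Fault-free: N1=1, N2=1, N3=0, N4=1 → 1. Observed 0.
  N1 stuck-at-0: output 0 ✓
  N1 stuck-at-1: output 1 ✗
  N2 stuck-at-0: output 0 ✓
  N2 stuck-at-1: output 1 ✗
  N3 stuck-at-0: output 1 ✗
  N3 stuck-at-1: output 0 ✓
  N4 stuck-at-0: output 0 ✓
  N4 stuck-at-1: output 1 ✗
Consistent faults: {N1 stuck-at-0, N2 stuck-at-0, N3 stuck-at-1, N4 stuck-at-0} — 4 in all.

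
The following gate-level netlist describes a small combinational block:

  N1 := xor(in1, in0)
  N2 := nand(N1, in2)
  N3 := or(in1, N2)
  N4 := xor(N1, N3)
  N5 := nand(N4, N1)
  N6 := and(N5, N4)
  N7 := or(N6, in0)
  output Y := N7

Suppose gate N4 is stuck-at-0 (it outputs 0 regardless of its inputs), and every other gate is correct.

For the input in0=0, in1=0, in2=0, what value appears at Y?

Propagate with N4 forced: N1=0, N2=1, N3=1, N4=0 [stuck-at-0], N5=1, N6=0, N7=0.
So Y = 0. (Without the fault it would be 1.)

0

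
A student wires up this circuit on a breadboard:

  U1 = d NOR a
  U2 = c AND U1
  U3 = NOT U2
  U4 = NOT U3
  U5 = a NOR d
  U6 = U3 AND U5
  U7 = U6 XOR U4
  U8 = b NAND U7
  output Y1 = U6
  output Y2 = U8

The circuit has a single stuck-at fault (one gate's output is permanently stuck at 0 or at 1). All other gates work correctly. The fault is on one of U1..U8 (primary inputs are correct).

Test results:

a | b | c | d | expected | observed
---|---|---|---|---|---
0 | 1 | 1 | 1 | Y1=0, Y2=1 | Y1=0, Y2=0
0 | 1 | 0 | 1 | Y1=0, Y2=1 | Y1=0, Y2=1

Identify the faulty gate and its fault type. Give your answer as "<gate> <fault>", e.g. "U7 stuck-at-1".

Fault-free values for test 1 (a=0, b=1, c=1, d=1): U1=0, U2=0, U3=1, U4=0, U5=0, U6=0, U7=0, U8=1, giving Y1=0, Y2=1. Observed Y1=0, Y2=0.
Test 1: faults giving observed Y1=0, Y2=0 are {U1 stuck-at-1, U2 stuck-at-1, U3 stuck-at-0, U4 stuck-at-1, U7 stuck-at-1, U8 stuck-at-0}.
Test 2 (a=0, b=1, c=0, d=1): fault-free U1=0, U2=0, U3=1, U4=0, U5=0, U6=0, U7=0, U8=1 → Y1=0, Y2=1; observed Y1=0, Y2=1. Eliminates U2 stuck-at-1, U3 stuck-at-0, U4 stuck-at-1, U7 stuck-at-1, U8 stuck-at-0.
Only U1 stuck-at-1 is consistent with every test.

U1 stuck-at-1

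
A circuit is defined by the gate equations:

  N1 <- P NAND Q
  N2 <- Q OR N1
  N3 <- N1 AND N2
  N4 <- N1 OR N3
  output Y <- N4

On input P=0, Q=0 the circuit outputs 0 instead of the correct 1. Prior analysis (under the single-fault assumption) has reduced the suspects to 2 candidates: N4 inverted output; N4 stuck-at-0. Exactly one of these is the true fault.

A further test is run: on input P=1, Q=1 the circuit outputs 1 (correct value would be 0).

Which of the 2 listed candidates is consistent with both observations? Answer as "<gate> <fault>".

Evaluate each candidate on input P=1, Q=1:
  N4 inverted output: N1=0, N2=1, N3=0, N4=1 [inverted output] → 1 — matches
  N4 stuck-at-0: N1=0, N2=1, N3=0, N4=0 [stuck-at-0] → 0 — eliminated
Only N4 inverted output reproduces the observed 1.

N4 inverted output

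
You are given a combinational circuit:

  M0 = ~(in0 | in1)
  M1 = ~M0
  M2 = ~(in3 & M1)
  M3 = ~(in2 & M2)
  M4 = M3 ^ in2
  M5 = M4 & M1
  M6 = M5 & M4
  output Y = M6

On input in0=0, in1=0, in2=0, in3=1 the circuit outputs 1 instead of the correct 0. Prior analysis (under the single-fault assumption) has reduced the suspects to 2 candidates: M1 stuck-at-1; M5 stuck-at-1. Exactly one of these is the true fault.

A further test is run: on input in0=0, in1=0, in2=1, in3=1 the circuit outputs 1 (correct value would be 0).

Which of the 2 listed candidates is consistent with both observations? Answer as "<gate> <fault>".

M5 stuck-at-1

Evaluate each candidate on input in0=0, in1=0, in2=1, in3=1:
  M1 stuck-at-1: M0=1, M1=1 [stuck-at-1], M2=0, M3=1, M4=0, M5=0, M6=0 → 0 — eliminated
  M5 stuck-at-1: M0=1, M1=0, M2=1, M3=0, M4=1, M5=1 [stuck-at-1], M6=1 → 1 — matches
Only M5 stuck-at-1 reproduces the observed 1.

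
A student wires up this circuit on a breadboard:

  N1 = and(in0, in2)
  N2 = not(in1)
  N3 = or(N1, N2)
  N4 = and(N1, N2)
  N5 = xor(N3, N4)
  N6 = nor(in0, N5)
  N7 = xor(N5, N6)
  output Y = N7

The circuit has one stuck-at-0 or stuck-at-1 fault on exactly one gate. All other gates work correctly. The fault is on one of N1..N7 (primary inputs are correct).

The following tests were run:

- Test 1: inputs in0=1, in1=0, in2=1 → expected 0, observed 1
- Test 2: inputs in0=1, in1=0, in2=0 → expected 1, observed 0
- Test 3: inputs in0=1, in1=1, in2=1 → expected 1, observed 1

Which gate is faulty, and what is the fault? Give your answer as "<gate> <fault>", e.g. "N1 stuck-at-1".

N2 stuck-at-0

Fault-free values for test 1 (in0=1, in1=0, in2=1): N1=1, N2=1, N3=1, N4=1, N5=0, N6=0, N7=0, giving Y=0. Observed 1.
Test 1: faults giving observed 1 are {N1 stuck-at-0, N2 stuck-at-0, N3 stuck-at-0, N4 stuck-at-0, N5 stuck-at-1, N6 stuck-at-1, N7 stuck-at-1}.
Test 2 (in0=1, in1=0, in2=0): fault-free N1=0, N2=1, N3=1, N4=0, N5=1, N6=0, N7=1 → 1; observed 0. Eliminates N1 stuck-at-0, N4 stuck-at-0, N5 stuck-at-1, N7 stuck-at-1.
Test 3 (in0=1, in1=1, in2=1): fault-free N1=1, N2=0, N3=1, N4=0, N5=1, N6=0, N7=1 → 1; observed 1. Eliminates N3 stuck-at-0, N6 stuck-at-1.
Only N2 stuck-at-0 is consistent with every test.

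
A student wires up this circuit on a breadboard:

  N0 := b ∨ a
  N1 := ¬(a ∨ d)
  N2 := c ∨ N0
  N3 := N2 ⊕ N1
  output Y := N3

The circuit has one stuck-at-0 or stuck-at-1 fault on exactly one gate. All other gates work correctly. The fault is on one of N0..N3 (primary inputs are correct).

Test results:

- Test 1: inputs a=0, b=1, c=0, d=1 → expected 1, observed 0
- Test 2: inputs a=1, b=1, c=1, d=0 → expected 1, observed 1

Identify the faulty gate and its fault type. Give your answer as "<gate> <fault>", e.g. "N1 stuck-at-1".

Fault-free values for test 1 (a=0, b=1, c=0, d=1): N0=1, N1=0, N2=1, N3=1, giving Y=1. Observed 0.
Test 1: faults giving observed 0 are {N0 stuck-at-0, N1 stuck-at-1, N2 stuck-at-0, N3 stuck-at-0}.
Test 2 (a=1, b=1, c=1, d=0): fault-free N0=1, N1=0, N2=1, N3=1 → 1; observed 1. Eliminates N1 stuck-at-1, N2 stuck-at-0, N3 stuck-at-0.
Only N0 stuck-at-0 is consistent with every test.

N0 stuck-at-0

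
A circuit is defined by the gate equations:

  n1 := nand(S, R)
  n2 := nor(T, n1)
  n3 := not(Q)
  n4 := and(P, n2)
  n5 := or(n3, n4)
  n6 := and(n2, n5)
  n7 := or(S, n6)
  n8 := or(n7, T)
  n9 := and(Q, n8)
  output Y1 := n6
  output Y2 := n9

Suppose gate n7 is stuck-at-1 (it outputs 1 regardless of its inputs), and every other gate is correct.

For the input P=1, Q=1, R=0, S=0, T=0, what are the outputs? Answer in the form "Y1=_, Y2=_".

Propagate with n7 forced: n1=1, n2=0, n3=0, n4=0, n5=0, n6=0, n7=1 [stuck-at-1], n8=1, n9=1.
So the outputs are Y1=0, Y2=1. (Without the fault they would be Y1=0, Y2=0.)

Y1=0, Y2=1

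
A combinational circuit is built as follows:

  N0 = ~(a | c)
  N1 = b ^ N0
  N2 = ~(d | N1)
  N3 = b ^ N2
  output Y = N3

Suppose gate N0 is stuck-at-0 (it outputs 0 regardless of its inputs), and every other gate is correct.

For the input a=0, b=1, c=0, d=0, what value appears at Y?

1

Propagate with N0 forced: N0=0 [stuck-at-0], N1=1, N2=0, N3=1.
So Y = 1. (Without the fault it would be 0.)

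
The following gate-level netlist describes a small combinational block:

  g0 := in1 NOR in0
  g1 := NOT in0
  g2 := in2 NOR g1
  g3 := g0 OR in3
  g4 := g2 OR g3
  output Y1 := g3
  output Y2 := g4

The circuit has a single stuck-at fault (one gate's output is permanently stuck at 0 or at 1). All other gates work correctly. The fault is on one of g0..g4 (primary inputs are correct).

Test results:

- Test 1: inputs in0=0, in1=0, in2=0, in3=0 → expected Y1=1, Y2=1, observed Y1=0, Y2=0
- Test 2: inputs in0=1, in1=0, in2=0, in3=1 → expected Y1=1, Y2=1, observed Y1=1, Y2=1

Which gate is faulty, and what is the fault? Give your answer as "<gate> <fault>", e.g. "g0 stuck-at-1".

g0 stuck-at-0

Fault-free values for test 1 (in0=0, in1=0, in2=0, in3=0): g0=1, g1=1, g2=0, g3=1, g4=1, giving Y1=1, Y2=1. Observed Y1=0, Y2=0.
Test 1: faults giving observed Y1=0, Y2=0 are {g0 stuck-at-0, g3 stuck-at-0}.
Test 2 (in0=1, in1=0, in2=0, in3=1): fault-free g0=0, g1=0, g2=1, g3=1, g4=1 → Y1=1, Y2=1; observed Y1=1, Y2=1. Eliminates g3 stuck-at-0.
Only g0 stuck-at-0 is consistent with every test.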